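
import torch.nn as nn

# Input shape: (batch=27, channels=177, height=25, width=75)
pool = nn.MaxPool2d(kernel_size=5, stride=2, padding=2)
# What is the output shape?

Input shape: (27, 177, 25, 75)
Output shape: (27, 177, 13, 38)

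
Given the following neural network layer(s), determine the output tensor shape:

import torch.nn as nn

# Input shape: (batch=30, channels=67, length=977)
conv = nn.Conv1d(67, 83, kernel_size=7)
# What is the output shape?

Input shape: (30, 67, 977)
Output shape: (30, 83, 971)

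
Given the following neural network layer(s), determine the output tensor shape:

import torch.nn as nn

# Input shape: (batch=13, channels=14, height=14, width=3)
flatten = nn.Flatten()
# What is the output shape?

Input shape: (13, 14, 14, 3)
Output shape: (13, 588)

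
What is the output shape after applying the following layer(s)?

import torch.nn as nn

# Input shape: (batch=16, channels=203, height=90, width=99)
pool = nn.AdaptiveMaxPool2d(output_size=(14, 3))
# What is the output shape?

Input shape: (16, 203, 90, 99)
Output shape: (16, 203, 14, 3)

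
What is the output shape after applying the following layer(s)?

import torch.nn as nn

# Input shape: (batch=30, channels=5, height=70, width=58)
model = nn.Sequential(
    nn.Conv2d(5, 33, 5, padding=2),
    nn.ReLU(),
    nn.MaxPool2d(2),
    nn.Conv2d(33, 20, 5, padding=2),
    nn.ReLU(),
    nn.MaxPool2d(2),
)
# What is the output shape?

Input shape: (30, 5, 70, 58)
  -> after first Conv2d: (30, 33, 70, 58)
  -> after first MaxPool2d: (30, 33, 35, 29)
  -> after second Conv2d: (30, 20, 35, 29)
Output shape: (30, 20, 17, 14)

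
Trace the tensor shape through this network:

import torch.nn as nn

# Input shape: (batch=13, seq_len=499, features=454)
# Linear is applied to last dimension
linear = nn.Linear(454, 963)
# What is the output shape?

Input shape: (13, 499, 454)
Output shape: (13, 499, 963)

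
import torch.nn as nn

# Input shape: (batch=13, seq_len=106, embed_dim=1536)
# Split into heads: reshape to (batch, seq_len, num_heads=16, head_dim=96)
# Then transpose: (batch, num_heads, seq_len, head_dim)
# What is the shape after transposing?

Input shape: (13, 106, 1536)
  -> after reshape: (13, 106, 16, 96)
Output shape: (13, 16, 106, 96)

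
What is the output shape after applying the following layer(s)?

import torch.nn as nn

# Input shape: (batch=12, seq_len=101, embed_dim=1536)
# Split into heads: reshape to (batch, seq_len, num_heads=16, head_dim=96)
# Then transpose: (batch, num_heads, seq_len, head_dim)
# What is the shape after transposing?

Input shape: (12, 101, 1536)
  -> after reshape: (12, 101, 16, 96)
Output shape: (12, 16, 101, 96)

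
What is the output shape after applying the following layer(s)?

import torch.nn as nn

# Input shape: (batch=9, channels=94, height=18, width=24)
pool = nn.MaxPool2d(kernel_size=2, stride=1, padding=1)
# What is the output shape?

Input shape: (9, 94, 18, 24)
Output shape: (9, 94, 19, 25)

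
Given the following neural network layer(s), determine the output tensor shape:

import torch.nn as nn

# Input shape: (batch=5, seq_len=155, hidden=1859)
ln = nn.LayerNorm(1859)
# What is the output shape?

Input shape: (5, 155, 1859)
Output shape: (5, 155, 1859)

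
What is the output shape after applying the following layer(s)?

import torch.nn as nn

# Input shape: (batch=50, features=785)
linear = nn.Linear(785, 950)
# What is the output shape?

Input shape: (50, 785)
Output shape: (50, 950)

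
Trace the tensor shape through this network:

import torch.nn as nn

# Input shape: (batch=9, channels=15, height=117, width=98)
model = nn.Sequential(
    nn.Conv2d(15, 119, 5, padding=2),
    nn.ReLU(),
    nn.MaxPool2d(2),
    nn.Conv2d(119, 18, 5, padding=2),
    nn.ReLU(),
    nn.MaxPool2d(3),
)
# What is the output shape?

Input shape: (9, 15, 117, 98)
  -> after first Conv2d: (9, 119, 117, 98)
  -> after first MaxPool2d: (9, 119, 58, 49)
  -> after second Conv2d: (9, 18, 58, 49)
Output shape: (9, 18, 19, 16)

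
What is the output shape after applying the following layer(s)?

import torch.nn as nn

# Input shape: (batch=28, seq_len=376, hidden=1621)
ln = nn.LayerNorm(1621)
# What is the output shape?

Input shape: (28, 376, 1621)
Output shape: (28, 376, 1621)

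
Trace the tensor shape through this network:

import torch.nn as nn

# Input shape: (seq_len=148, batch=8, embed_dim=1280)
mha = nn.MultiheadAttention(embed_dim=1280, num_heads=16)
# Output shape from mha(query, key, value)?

Input shape: (148, 8, 1280)
Output shape: (148, 8, 1280)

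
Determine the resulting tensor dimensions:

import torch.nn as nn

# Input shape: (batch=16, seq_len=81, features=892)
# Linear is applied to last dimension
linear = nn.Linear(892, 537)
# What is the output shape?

Input shape: (16, 81, 892)
Output shape: (16, 81, 537)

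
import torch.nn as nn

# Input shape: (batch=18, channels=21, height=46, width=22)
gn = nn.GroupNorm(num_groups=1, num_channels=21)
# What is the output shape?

Input shape: (18, 21, 46, 22)
Output shape: (18, 21, 46, 22)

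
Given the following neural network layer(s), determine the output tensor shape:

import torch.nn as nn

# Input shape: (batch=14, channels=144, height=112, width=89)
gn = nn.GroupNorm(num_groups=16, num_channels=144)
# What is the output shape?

Input shape: (14, 144, 112, 89)
Output shape: (14, 144, 112, 89)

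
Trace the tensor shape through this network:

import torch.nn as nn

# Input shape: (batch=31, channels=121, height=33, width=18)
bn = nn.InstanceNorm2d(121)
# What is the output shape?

Input shape: (31, 121, 33, 18)
Output shape: (31, 121, 33, 18)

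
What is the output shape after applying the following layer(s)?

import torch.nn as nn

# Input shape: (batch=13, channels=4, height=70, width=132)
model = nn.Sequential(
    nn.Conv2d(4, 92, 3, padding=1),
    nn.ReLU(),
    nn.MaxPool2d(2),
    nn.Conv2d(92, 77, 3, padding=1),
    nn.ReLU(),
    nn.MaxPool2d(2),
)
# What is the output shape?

Input shape: (13, 4, 70, 132)
  -> after first Conv2d: (13, 92, 70, 132)
  -> after first MaxPool2d: (13, 92, 35, 66)
  -> after second Conv2d: (13, 77, 35, 66)
Output shape: (13, 77, 17, 33)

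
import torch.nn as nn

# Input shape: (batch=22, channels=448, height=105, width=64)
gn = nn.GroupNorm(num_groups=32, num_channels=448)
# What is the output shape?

Input shape: (22, 448, 105, 64)
Output shape: (22, 448, 105, 64)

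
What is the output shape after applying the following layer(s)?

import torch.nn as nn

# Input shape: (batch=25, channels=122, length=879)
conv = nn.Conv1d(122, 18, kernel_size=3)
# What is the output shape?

Input shape: (25, 122, 879)
Output shape: (25, 18, 877)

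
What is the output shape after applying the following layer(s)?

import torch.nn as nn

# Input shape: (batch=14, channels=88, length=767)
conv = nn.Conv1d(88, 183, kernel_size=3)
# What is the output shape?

Input shape: (14, 88, 767)
Output shape: (14, 183, 765)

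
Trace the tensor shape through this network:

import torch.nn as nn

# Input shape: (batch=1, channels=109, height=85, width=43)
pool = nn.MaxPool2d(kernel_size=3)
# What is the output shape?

Input shape: (1, 109, 85, 43)
Output shape: (1, 109, 28, 14)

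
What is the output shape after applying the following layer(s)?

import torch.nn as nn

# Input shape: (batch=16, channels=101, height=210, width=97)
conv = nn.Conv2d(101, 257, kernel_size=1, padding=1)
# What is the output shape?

Input shape: (16, 101, 210, 97)
Output shape: (16, 257, 212, 99)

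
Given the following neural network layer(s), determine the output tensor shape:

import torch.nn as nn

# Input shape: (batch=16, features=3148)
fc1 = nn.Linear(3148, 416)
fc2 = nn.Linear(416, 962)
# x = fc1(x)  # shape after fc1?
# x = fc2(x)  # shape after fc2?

Input shape: (16, 3148)
  -> after fc1: (16, 416)
Output shape: (16, 962)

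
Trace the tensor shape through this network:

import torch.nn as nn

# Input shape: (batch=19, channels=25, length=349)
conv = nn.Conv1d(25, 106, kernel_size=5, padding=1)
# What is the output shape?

Input shape: (19, 25, 349)
Output shape: (19, 106, 347)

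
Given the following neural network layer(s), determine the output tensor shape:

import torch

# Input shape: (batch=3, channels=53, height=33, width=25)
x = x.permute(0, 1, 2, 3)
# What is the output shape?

Input shape: (3, 53, 33, 25)
Output shape: (3, 53, 33, 25)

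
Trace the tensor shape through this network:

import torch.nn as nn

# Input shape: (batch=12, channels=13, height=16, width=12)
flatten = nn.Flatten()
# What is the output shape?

Input shape: (12, 13, 16, 12)
Output shape: (12, 2496)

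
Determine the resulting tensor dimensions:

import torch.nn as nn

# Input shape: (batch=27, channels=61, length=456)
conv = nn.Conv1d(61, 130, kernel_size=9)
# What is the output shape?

Input shape: (27, 61, 456)
Output shape: (27, 130, 448)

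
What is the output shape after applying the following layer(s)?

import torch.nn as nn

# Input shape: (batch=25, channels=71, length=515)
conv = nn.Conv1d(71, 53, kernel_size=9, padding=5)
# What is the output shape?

Input shape: (25, 71, 515)
Output shape: (25, 53, 517)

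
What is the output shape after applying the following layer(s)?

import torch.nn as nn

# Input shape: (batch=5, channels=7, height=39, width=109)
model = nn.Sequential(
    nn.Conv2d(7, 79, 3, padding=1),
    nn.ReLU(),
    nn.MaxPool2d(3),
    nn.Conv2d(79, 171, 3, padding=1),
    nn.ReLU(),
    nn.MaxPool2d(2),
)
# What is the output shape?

Input shape: (5, 7, 39, 109)
  -> after first Conv2d: (5, 79, 39, 109)
  -> after first MaxPool2d: (5, 79, 13, 36)
  -> after second Conv2d: (5, 171, 13, 36)
Output shape: (5, 171, 6, 18)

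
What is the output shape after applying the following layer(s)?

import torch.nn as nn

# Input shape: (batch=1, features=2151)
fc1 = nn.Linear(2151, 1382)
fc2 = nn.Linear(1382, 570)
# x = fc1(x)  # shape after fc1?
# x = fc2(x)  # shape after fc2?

Input shape: (1, 2151)
  -> after fc1: (1, 1382)
Output shape: (1, 570)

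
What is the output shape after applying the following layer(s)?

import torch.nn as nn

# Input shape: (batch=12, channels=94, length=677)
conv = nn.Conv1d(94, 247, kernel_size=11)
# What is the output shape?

Input shape: (12, 94, 677)
Output shape: (12, 247, 667)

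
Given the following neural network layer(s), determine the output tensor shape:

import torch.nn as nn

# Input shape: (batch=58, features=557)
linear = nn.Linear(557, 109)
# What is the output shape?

Input shape: (58, 557)
Output shape: (58, 109)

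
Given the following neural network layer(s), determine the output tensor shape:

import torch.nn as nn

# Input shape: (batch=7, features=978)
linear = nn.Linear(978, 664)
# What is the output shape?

Input shape: (7, 978)
Output shape: (7, 664)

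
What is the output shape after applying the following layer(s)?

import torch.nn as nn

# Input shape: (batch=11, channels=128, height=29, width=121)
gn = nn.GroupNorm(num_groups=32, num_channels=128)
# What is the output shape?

Input shape: (11, 128, 29, 121)
Output shape: (11, 128, 29, 121)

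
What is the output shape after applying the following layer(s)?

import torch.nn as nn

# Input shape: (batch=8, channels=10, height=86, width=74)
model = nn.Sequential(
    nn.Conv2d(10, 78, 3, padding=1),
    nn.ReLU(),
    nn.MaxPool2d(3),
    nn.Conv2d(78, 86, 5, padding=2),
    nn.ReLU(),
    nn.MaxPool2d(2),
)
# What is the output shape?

Input shape: (8, 10, 86, 74)
  -> after first Conv2d: (8, 78, 86, 74)
  -> after first MaxPool2d: (8, 78, 28, 24)
  -> after second Conv2d: (8, 86, 28, 24)
Output shape: (8, 86, 14, 12)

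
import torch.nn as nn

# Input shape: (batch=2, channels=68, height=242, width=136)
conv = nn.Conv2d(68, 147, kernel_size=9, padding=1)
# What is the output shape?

Input shape: (2, 68, 242, 136)
Output shape: (2, 147, 236, 130)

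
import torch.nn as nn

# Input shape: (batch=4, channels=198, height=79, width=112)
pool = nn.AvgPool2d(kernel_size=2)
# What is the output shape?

Input shape: (4, 198, 79, 112)
Output shape: (4, 198, 39, 56)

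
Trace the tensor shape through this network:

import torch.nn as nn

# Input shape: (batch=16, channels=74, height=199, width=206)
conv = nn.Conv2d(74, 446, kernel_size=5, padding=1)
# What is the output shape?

Input shape: (16, 74, 199, 206)
Output shape: (16, 446, 197, 204)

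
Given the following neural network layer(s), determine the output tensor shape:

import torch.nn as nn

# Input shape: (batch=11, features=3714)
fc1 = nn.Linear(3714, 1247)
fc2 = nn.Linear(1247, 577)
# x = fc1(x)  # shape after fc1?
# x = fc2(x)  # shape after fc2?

Input shape: (11, 3714)
  -> after fc1: (11, 1247)
Output shape: (11, 577)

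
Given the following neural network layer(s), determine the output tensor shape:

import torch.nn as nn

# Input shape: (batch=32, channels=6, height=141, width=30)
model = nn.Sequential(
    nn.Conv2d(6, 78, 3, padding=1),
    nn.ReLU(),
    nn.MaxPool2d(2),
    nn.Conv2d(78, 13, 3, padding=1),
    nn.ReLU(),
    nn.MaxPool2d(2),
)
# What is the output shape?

Input shape: (32, 6, 141, 30)
  -> after first Conv2d: (32, 78, 141, 30)
  -> after first MaxPool2d: (32, 78, 70, 15)
  -> after second Conv2d: (32, 13, 70, 15)
Output shape: (32, 13, 35, 7)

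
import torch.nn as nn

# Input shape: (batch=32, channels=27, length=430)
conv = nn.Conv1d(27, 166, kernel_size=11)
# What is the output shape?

Input shape: (32, 27, 430)
Output shape: (32, 166, 420)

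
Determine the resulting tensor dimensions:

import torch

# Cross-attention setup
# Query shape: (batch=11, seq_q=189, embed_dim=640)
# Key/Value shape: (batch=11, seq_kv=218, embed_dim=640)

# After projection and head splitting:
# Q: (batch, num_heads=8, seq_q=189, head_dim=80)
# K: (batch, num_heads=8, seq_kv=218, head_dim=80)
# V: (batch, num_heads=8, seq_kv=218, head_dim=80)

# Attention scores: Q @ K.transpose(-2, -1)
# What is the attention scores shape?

Input shape: (11, 189, 640)
Output shape: (11, 8, 189, 218)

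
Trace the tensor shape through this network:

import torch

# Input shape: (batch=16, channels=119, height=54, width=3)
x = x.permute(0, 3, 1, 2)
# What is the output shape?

Input shape: (16, 119, 54, 3)
Output shape: (16, 3, 119, 54)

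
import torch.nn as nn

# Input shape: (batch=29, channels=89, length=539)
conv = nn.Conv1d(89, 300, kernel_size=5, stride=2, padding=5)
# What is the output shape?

Input shape: (29, 89, 539)
Output shape: (29, 300, 273)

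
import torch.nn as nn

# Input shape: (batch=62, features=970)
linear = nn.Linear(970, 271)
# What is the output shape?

Input shape: (62, 970)
Output shape: (62, 271)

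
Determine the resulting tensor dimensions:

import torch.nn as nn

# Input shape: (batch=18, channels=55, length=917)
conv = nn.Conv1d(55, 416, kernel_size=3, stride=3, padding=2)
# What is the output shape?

Input shape: (18, 55, 917)
Output shape: (18, 416, 307)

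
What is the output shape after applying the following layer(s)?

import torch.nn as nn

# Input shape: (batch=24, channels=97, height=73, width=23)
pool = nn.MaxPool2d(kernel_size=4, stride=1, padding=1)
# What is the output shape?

Input shape: (24, 97, 73, 23)
Output shape: (24, 97, 72, 22)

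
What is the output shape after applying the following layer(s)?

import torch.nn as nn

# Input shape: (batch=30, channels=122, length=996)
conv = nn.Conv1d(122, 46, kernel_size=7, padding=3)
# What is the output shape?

Input shape: (30, 122, 996)
Output shape: (30, 46, 996)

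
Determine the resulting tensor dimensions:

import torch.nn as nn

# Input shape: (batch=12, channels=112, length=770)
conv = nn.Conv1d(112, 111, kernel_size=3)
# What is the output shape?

Input shape: (12, 112, 770)
Output shape: (12, 111, 768)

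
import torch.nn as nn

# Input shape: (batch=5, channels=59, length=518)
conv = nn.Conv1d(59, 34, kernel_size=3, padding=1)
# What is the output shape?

Input shape: (5, 59, 518)
Output shape: (5, 34, 518)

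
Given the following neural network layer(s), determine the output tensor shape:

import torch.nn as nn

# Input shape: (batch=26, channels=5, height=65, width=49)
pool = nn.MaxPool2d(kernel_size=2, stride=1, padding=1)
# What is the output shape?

Input shape: (26, 5, 65, 49)
Output shape: (26, 5, 66, 50)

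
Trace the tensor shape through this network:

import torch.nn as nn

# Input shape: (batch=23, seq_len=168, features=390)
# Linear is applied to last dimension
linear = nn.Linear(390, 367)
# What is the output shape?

Input shape: (23, 168, 390)
Output shape: (23, 168, 367)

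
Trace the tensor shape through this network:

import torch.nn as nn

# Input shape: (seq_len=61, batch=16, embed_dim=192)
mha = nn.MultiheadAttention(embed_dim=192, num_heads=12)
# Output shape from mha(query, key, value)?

Input shape: (61, 16, 192)
Output shape: (61, 16, 192)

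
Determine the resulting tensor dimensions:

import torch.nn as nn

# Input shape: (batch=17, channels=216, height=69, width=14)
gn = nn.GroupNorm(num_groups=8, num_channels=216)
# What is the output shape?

Input shape: (17, 216, 69, 14)
Output shape: (17, 216, 69, 14)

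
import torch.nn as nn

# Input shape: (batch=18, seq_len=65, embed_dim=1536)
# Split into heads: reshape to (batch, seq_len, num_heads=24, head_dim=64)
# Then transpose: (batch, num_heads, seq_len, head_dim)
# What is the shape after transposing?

Input shape: (18, 65, 1536)
  -> after reshape: (18, 65, 24, 64)
Output shape: (18, 24, 65, 64)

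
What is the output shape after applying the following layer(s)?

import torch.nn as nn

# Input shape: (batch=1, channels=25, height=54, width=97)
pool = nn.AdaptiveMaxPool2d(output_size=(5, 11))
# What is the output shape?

Input shape: (1, 25, 54, 97)
Output shape: (1, 25, 5, 11)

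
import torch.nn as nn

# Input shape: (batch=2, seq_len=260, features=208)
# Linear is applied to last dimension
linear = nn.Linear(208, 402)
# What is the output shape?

Input shape: (2, 260, 208)
Output shape: (2, 260, 402)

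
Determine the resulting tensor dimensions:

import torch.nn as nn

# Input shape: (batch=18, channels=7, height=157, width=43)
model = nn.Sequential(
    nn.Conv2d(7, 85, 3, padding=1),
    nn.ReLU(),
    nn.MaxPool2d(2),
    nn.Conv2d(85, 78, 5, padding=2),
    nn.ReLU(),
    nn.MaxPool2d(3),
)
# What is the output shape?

Input shape: (18, 7, 157, 43)
  -> after first Conv2d: (18, 85, 157, 43)
  -> after first MaxPool2d: (18, 85, 78, 21)
  -> after second Conv2d: (18, 78, 78, 21)
Output shape: (18, 78, 26, 7)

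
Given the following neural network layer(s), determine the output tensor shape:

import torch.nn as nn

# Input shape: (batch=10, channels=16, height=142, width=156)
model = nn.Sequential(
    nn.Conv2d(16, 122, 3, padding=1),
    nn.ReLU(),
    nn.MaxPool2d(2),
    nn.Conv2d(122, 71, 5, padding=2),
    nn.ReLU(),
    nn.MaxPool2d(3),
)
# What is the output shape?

Input shape: (10, 16, 142, 156)
  -> after first Conv2d: (10, 122, 142, 156)
  -> after first MaxPool2d: (10, 122, 71, 78)
  -> after second Conv2d: (10, 71, 71, 78)
Output shape: (10, 71, 23, 26)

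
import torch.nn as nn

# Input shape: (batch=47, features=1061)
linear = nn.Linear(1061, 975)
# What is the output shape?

Input shape: (47, 1061)
Output shape: (47, 975)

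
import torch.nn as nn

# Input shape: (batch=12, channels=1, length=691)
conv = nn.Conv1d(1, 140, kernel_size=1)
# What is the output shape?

Input shape: (12, 1, 691)
Output shape: (12, 140, 691)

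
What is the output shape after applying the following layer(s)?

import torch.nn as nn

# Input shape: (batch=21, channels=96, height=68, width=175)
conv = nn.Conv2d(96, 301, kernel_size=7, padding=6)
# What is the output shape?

Input shape: (21, 96, 68, 175)
Output shape: (21, 301, 74, 181)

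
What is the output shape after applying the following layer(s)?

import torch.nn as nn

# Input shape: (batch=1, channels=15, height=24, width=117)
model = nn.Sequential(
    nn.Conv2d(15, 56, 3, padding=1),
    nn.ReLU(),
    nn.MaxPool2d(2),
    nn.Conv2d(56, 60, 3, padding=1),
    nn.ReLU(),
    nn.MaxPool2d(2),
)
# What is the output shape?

Input shape: (1, 15, 24, 117)
  -> after first Conv2d: (1, 56, 24, 117)
  -> after first MaxPool2d: (1, 56, 12, 58)
  -> after second Conv2d: (1, 60, 12, 58)
Output shape: (1, 60, 6, 29)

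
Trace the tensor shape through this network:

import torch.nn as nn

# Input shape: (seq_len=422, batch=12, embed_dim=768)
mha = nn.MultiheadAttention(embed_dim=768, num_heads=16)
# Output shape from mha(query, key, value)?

Input shape: (422, 12, 768)
Output shape: (422, 12, 768)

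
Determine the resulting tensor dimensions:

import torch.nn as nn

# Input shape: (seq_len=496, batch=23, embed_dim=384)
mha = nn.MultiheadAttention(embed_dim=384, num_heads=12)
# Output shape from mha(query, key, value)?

Input shape: (496, 23, 384)
Output shape: (496, 23, 384)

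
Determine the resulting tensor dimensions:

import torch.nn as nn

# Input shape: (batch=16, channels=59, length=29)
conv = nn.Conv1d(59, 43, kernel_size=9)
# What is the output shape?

Input shape: (16, 59, 29)
Output shape: (16, 43, 21)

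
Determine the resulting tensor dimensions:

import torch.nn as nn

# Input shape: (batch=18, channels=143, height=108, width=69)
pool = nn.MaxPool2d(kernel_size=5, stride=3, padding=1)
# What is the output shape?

Input shape: (18, 143, 108, 69)
Output shape: (18, 143, 36, 23)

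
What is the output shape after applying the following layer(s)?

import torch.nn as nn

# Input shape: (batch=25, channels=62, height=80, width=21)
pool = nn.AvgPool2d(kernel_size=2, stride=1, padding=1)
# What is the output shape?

Input shape: (25, 62, 80, 21)
Output shape: (25, 62, 81, 22)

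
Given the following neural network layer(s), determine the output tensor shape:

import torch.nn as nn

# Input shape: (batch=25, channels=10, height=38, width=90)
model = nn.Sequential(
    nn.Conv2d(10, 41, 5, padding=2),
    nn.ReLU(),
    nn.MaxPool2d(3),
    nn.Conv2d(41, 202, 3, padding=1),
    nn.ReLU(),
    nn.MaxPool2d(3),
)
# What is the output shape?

Input shape: (25, 10, 38, 90)
  -> after first Conv2d: (25, 41, 38, 90)
  -> after first MaxPool2d: (25, 41, 12, 30)
  -> after second Conv2d: (25, 202, 12, 30)
Output shape: (25, 202, 4, 10)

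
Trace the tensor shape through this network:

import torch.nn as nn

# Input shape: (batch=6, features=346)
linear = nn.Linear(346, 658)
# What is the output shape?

Input shape: (6, 346)
Output shape: (6, 658)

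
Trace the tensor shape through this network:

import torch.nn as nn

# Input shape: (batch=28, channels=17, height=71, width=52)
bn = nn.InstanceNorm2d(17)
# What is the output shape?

Input shape: (28, 17, 71, 52)
Output shape: (28, 17, 71, 52)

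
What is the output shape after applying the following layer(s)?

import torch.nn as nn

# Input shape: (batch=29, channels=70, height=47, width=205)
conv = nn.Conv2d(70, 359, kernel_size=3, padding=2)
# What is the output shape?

Input shape: (29, 70, 47, 205)
Output shape: (29, 359, 49, 207)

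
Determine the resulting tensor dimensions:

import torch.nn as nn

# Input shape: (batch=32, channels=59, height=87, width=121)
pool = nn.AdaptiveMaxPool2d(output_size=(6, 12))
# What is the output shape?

Input shape: (32, 59, 87, 121)
Output shape: (32, 59, 6, 12)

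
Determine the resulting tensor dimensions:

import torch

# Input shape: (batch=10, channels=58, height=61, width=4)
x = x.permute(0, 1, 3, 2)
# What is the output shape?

Input shape: (10, 58, 61, 4)
Output shape: (10, 58, 4, 61)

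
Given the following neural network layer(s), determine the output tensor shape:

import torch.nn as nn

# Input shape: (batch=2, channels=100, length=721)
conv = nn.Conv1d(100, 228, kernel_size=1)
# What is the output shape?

Input shape: (2, 100, 721)
Output shape: (2, 228, 721)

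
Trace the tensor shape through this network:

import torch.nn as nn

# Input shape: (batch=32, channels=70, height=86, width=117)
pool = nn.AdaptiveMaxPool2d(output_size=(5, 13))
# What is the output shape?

Input shape: (32, 70, 86, 117)
Output shape: (32, 70, 5, 13)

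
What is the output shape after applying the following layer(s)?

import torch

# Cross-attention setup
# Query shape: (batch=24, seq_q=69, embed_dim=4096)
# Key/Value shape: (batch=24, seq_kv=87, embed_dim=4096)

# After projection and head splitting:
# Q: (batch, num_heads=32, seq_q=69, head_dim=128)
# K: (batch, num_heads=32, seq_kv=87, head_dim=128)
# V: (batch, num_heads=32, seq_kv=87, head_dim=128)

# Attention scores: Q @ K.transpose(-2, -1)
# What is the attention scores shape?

Input shape: (24, 69, 4096)
Output shape: (24, 32, 69, 87)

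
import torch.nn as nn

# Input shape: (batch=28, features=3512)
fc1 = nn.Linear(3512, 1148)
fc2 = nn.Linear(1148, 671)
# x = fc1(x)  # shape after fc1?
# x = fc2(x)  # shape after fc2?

Input shape: (28, 3512)
  -> after fc1: (28, 1148)
Output shape: (28, 671)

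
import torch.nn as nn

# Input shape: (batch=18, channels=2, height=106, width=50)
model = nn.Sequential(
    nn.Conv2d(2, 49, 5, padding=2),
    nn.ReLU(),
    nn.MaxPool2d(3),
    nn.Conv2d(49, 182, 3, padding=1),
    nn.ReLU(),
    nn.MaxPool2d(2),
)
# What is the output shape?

Input shape: (18, 2, 106, 50)
  -> after first Conv2d: (18, 49, 106, 50)
  -> after first MaxPool2d: (18, 49, 35, 16)
  -> after second Conv2d: (18, 182, 35, 16)
Output shape: (18, 182, 17, 8)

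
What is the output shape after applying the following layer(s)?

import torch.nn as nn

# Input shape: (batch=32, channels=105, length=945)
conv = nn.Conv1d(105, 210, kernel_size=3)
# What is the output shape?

Input shape: (32, 105, 945)
Output shape: (32, 210, 943)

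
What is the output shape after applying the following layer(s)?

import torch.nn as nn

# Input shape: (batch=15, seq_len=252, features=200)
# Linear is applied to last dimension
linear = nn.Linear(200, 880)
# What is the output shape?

Input shape: (15, 252, 200)
Output shape: (15, 252, 880)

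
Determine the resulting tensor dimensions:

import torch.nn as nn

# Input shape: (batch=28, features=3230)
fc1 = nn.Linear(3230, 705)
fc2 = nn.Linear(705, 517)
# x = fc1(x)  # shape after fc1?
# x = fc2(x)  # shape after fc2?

Input shape: (28, 3230)
  -> after fc1: (28, 705)
Output shape: (28, 517)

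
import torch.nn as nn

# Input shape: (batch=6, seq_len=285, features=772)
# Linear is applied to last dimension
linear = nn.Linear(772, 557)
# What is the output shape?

Input shape: (6, 285, 772)
Output shape: (6, 285, 557)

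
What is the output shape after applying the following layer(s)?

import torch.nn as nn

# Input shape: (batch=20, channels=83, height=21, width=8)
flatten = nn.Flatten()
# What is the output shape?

Input shape: (20, 83, 21, 8)
Output shape: (20, 13944)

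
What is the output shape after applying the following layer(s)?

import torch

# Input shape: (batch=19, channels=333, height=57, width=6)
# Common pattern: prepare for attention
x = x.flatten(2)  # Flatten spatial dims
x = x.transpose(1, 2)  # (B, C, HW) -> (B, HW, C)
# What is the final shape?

Input shape: (19, 333, 57, 6)
  -> after flatten(2): (19, 333, 342)
Output shape: (19, 342, 333)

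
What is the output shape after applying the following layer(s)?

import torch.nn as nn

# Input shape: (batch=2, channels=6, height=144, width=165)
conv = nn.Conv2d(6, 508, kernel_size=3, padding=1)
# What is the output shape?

Input shape: (2, 6, 144, 165)
Output shape: (2, 508, 144, 165)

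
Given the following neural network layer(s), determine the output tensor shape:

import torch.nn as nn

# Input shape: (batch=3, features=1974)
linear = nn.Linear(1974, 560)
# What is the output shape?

Input shape: (3, 1974)
Output shape: (3, 560)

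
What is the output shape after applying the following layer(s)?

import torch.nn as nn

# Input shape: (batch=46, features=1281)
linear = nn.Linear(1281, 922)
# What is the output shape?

Input shape: (46, 1281)
Output shape: (46, 922)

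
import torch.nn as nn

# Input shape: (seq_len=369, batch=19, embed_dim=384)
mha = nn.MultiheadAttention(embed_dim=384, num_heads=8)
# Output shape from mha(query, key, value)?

Input shape: (369, 19, 384)
Output shape: (369, 19, 384)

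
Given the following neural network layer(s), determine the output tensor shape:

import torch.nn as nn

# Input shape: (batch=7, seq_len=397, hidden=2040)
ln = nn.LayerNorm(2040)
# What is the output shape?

Input shape: (7, 397, 2040)
Output shape: (7, 397, 2040)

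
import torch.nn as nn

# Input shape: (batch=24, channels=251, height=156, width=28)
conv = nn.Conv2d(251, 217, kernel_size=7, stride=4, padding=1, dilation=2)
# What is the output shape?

Input shape: (24, 251, 156, 28)
Output shape: (24, 217, 37, 5)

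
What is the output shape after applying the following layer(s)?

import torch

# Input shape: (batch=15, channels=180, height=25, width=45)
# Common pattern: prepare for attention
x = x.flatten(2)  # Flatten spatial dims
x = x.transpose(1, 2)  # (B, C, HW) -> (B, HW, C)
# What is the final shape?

Input shape: (15, 180, 25, 45)
  -> after flatten(2): (15, 180, 1125)
Output shape: (15, 1125, 180)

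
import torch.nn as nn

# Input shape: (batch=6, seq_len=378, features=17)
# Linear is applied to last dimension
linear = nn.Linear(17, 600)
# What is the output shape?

Input shape: (6, 378, 17)
Output shape: (6, 378, 600)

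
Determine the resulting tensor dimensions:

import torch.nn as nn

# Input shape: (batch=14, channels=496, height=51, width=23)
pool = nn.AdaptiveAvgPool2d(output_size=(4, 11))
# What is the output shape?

Input shape: (14, 496, 51, 23)
Output shape: (14, 496, 4, 11)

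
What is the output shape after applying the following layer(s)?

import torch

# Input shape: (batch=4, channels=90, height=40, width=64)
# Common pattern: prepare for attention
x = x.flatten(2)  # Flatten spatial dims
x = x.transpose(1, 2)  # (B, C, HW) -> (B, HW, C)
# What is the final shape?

Input shape: (4, 90, 40, 64)
  -> after flatten(2): (4, 90, 2560)
Output shape: (4, 2560, 90)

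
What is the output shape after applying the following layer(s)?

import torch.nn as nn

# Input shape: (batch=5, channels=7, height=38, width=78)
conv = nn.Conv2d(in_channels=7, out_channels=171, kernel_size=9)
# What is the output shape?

Input shape: (5, 7, 38, 78)
Output shape: (5, 171, 30, 70)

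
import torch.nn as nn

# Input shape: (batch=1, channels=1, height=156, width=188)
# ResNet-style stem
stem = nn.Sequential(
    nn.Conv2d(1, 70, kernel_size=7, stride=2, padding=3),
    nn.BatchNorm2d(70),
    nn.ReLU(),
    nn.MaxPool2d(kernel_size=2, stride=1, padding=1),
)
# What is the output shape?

Input shape: (1, 1, 156, 188)
  -> after Conv2d 7x7 stride=2: (1, 70, 78, 94)
Output shape: (1, 70, 79, 95)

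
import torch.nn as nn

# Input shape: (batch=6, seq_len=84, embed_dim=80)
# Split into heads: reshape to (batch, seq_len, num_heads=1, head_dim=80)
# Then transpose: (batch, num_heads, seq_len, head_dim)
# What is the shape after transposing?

Input shape: (6, 84, 80)
  -> after reshape: (6, 84, 1, 80)
Output shape: (6, 1, 84, 80)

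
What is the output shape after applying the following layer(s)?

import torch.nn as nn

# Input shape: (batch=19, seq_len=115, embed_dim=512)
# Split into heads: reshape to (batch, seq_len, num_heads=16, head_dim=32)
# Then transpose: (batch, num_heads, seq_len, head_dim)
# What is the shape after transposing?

Input shape: (19, 115, 512)
  -> after reshape: (19, 115, 16, 32)
Output shape: (19, 16, 115, 32)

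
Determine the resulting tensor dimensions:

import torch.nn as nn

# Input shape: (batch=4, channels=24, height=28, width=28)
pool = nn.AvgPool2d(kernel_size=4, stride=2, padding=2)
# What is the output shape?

Input shape: (4, 24, 28, 28)
Output shape: (4, 24, 15, 15)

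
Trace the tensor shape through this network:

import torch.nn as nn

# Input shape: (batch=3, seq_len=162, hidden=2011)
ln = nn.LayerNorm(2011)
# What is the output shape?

Input shape: (3, 162, 2011)
Output shape: (3, 162, 2011)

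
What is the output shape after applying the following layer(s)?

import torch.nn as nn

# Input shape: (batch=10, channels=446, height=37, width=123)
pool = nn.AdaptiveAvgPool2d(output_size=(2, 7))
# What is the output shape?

Input shape: (10, 446, 37, 123)
Output shape: (10, 446, 2, 7)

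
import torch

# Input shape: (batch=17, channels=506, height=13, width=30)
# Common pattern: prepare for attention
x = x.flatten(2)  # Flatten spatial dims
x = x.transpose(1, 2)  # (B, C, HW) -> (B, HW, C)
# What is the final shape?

Input shape: (17, 506, 13, 30)
  -> after flatten(2): (17, 506, 390)
Output shape: (17, 390, 506)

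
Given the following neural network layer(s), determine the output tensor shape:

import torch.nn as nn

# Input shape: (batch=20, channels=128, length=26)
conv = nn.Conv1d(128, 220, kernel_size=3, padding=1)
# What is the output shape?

Input shape: (20, 128, 26)
Output shape: (20, 220, 26)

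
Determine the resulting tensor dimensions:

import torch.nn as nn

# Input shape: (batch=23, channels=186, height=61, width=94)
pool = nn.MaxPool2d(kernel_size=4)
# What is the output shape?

Input shape: (23, 186, 61, 94)
Output shape: (23, 186, 15, 23)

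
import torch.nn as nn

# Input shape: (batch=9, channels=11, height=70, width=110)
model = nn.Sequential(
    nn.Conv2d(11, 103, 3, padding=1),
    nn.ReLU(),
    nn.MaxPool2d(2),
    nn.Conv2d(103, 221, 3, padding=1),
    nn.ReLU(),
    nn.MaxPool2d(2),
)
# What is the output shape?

Input shape: (9, 11, 70, 110)
  -> after first Conv2d: (9, 103, 70, 110)
  -> after first MaxPool2d: (9, 103, 35, 55)
  -> after second Conv2d: (9, 221, 35, 55)
Output shape: (9, 221, 17, 27)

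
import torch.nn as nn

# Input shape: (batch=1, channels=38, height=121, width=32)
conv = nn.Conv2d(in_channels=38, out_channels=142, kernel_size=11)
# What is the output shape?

Input shape: (1, 38, 121, 32)
Output shape: (1, 142, 111, 22)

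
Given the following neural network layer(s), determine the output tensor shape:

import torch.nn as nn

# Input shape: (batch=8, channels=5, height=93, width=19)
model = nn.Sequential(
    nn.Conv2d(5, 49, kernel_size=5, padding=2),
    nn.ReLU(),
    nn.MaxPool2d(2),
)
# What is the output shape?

Input shape: (8, 5, 93, 19)
  -> after Conv2d: (8, 49, 93, 19)
  -> after ReLU: (8, 49, 93, 19)
Output shape: (8, 49, 46, 9)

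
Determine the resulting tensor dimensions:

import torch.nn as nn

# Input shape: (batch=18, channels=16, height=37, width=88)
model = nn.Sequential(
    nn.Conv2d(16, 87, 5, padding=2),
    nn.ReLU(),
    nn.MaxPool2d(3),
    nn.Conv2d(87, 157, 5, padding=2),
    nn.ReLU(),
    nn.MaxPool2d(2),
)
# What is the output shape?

Input shape: (18, 16, 37, 88)
  -> after first Conv2d: (18, 87, 37, 88)
  -> after first MaxPool2d: (18, 87, 12, 29)
  -> after second Conv2d: (18, 157, 12, 29)
Output shape: (18, 157, 6, 14)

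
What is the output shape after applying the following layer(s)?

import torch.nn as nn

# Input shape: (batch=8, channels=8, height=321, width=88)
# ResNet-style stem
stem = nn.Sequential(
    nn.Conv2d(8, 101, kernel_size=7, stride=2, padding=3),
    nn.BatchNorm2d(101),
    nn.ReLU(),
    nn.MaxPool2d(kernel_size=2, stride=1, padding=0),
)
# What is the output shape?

Input shape: (8, 8, 321, 88)
  -> after Conv2d 7x7 stride=2: (8, 101, 161, 44)
Output shape: (8, 101, 160, 43)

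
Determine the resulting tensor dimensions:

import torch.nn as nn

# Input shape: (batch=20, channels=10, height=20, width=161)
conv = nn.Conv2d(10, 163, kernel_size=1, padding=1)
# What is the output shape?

Input shape: (20, 10, 20, 161)
Output shape: (20, 163, 22, 163)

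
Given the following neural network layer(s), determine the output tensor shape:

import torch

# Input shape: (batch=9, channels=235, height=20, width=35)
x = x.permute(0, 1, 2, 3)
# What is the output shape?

Input shape: (9, 235, 20, 35)
Output shape: (9, 235, 20, 35)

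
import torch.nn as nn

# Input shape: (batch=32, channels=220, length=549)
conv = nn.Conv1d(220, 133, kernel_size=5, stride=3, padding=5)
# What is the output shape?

Input shape: (32, 220, 549)
Output shape: (32, 133, 185)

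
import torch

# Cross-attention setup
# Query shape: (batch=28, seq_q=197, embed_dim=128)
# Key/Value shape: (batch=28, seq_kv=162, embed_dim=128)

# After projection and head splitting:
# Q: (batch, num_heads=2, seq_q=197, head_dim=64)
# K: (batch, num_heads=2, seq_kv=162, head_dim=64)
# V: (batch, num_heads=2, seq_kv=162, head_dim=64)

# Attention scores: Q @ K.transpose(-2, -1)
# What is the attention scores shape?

Input shape: (28, 197, 128)
Output shape: (28, 2, 197, 162)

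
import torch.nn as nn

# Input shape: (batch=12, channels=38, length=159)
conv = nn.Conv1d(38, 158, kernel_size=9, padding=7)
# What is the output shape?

Input shape: (12, 38, 159)
Output shape: (12, 158, 165)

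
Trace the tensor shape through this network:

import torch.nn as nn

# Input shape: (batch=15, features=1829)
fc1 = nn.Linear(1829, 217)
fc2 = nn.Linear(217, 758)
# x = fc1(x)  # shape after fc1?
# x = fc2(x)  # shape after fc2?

Input shape: (15, 1829)
  -> after fc1: (15, 217)
Output shape: (15, 758)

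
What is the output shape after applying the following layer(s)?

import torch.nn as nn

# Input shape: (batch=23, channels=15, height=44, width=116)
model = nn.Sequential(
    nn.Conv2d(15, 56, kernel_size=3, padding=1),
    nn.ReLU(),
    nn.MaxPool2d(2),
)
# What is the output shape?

Input shape: (23, 15, 44, 116)
  -> after Conv2d: (23, 56, 44, 116)
  -> after ReLU: (23, 56, 44, 116)
Output shape: (23, 56, 22, 58)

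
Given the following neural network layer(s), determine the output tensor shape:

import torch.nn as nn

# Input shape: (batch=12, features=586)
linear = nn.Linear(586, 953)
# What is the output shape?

Input shape: (12, 586)
Output shape: (12, 953)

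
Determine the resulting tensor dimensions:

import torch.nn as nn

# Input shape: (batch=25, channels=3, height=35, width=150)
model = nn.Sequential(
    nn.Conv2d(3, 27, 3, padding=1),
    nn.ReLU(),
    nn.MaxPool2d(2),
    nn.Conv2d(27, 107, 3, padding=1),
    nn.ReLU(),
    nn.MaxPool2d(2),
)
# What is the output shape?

Input shape: (25, 3, 35, 150)
  -> after first Conv2d: (25, 27, 35, 150)
  -> after first MaxPool2d: (25, 27, 17, 75)
  -> after second Conv2d: (25, 107, 17, 75)
Output shape: (25, 107, 8, 37)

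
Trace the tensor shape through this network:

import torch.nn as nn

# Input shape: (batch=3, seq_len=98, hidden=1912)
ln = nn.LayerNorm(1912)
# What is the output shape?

Input shape: (3, 98, 1912)
Output shape: (3, 98, 1912)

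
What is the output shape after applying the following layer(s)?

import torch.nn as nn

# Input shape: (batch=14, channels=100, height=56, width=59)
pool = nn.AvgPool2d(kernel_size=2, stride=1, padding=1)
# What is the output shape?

Input shape: (14, 100, 56, 59)
Output shape: (14, 100, 57, 60)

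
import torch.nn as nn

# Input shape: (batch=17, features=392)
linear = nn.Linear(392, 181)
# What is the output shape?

Input shape: (17, 392)
Output shape: (17, 181)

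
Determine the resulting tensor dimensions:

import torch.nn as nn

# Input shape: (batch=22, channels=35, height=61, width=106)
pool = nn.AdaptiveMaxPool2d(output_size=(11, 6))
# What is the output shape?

Input shape: (22, 35, 61, 106)
Output shape: (22, 35, 11, 6)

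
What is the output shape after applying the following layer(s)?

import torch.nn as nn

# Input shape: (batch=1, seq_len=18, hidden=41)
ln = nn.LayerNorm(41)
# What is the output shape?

Input shape: (1, 18, 41)
Output shape: (1, 18, 41)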